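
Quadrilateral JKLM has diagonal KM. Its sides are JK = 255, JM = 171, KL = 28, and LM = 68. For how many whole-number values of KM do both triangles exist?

From triangle JKM: 84 < KM < 426.
From triangle LKM: 40 < KM < 96.
Intersection: 84 < KM < 96, so integers 85 through 95: 11 values.

11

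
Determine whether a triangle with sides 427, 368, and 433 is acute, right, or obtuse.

Compare the square of the longest side to the sum of squares of the other two: 368² + 427² = 317753 > 187489 = 433².

acute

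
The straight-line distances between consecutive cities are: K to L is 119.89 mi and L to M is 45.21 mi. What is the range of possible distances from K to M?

By the triangle inequality, |119.89 − 45.21| ≤ KM ≤ 119.89 + 45.21.

74.68 ≤ KM ≤ 165.10 mi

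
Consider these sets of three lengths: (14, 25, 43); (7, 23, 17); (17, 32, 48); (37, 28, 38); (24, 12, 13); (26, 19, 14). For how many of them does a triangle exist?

5

(14,25,43): 14+25 ≤ 43 → not valid
(7,17,23): 7+17 > 23 → valid
(17,32,48): 17+32 > 48 → valid
(28,37,38): 28+37 > 38 → valid
(12,13,24): 12+13 > 24 → valid
(14,19,26): 14+19 > 26 → valid
5 of the 6 triples form a triangle.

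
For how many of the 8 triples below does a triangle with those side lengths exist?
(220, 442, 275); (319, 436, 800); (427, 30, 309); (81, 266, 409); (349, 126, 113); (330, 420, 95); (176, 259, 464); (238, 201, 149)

(220,275,442): 220+275 > 442 → valid
(319,436,800): 319+436 ≤ 800 → not valid
(30,309,427): 30+309 ≤ 427 → not valid
(81,266,409): 81+266 ≤ 409 → not valid
(113,126,349): 113+126 ≤ 349 → not valid
(95,330,420): 95+330 > 420 → valid
(176,259,464): 176+259 ≤ 464 → not valid
(149,201,238): 149+201 > 238 → valid
3 of the 8 triples form a triangle.

3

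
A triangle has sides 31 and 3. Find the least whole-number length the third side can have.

29

The third side must be strictly greater than |31 − 3| = 28.
The smallest integer above 28 is 29.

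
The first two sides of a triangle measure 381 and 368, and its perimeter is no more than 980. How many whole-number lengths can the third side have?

218

Triangle inequality: 13 < x < 749. Perimeter ≤ 980 gives x ≤ 980 − 381 − 368 = 231.
So 13 < x ≤ 231; integers 14 through 231: 218 values.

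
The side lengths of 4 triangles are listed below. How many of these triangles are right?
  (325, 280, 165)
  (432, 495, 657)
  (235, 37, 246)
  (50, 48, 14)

(325,280,165): 165²+280² = 105625 = 325² → right
(432,495,657): 432²+495² = 431649 = 657² → right
(235,37,246): 37²+235² = 56594 < 60516 = 246² → obtuse
(50,48,14): 14²+48² = 2500 = 50² → right
3 of the 4 are right.

3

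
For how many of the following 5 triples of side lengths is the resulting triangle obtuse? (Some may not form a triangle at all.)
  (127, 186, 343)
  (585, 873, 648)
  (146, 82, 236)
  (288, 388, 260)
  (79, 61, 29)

1

(127,186,343): 127+186 ≤ 343, not a triangle
(585,873,648): 585²+648² = 762129 = 873² → right
(146,82,236): 82+146 ≤ 236, not a triangle
(288,388,260): 260²+288² = 150544 = 388² → right
(79,61,29): 29²+61² = 4562 < 6241 = 79² → obtuse
1 of the 5 is obtuse.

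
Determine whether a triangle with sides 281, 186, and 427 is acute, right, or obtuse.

Compare the square of the longest side to the sum of squares of the other two: 186² + 281² = 113557 < 182329 = 427².

obtuse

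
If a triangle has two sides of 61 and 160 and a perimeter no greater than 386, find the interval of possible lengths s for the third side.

Triangle inequality alone gives 99 < s < 221.
The perimeter condition gives s ≤ 386 − 61 − 160 = 165.
Intersecting the two: 99 < s ≤ 165.

99 < s ≤ 165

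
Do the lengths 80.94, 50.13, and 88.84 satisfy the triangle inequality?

Yes

The longest side is 88.84, and the other two sum to 131.07.
Since 131.07 > 88.84, the triangle inequality holds.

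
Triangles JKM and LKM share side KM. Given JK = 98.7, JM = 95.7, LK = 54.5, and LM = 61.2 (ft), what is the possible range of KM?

From triangle JKM: |98.7 − 95.7| < KM < 98.7 + 95.7, i.e. 3.0 < KM < 194.4.
From triangle LKM: 6.7 < KM < 115.7.
Both must hold, so KM lies in the intersection.

6.7 < KM < 115.7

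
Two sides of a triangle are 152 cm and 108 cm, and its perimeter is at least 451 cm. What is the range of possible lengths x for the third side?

Triangle inequality alone gives 44 < x < 260.
The perimeter condition gives x ≥ 451 − 152 − 108 = 191.
Intersecting the two: 191 ≤ x < 260.

191 ≤ x < 260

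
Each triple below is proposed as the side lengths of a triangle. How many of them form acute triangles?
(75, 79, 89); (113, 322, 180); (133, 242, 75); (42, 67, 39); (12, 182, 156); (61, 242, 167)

1

(75,79,89): 75²+79² = 11866 > 7921 = 89² → acute
(113,322,180): 113+180 ≤ 322, not a triangle
(133,242,75): 75+133 ≤ 242, not a triangle
(42,67,39): 39²+42² = 3285 < 4489 = 67² → obtuse
(12,182,156): 12+156 ≤ 182, not a triangle
(61,242,167): 61+167 ≤ 242, not a triangle
1 of the 6 is acute.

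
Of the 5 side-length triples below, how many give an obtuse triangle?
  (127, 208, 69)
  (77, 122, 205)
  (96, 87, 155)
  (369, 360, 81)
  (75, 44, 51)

2

(127,208,69): 69+127 ≤ 208, not a triangle
(77,122,205): 77+122 ≤ 205, not a triangle
(96,87,155): 87²+96² = 16785 < 24025 = 155² → obtuse
(369,360,81): 81²+360² = 136161 = 369² → right
(75,44,51): 44²+51² = 4537 < 5625 = 75² → obtuse
2 of the 5 are obtuse.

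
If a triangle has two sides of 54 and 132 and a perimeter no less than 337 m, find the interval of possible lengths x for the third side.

151 ≤ x < 186 m

Triangle inequality alone gives 78 < x < 186.
The perimeter condition gives x ≥ 337 − 54 − 132 = 151.
Intersecting the two: 151 ≤ x < 186.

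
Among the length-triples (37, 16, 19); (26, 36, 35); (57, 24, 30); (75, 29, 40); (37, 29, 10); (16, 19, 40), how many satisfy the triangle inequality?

2

(16,19,37): 16+19 ≤ 37 → not valid
(26,35,36): 26+35 > 36 → valid
(24,30,57): 24+30 ≤ 57 → not valid
(29,40,75): 29+40 ≤ 75 → not valid
(10,29,37): 10+29 > 37 → valid
(16,19,40): 16+19 ≤ 40 → not valid
2 of the 6 triples form a triangle.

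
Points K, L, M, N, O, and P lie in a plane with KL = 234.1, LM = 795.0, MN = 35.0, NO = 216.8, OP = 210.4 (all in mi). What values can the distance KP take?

The maximum is all hops collinear in one direction: 234.1 + 795.0 + 35.0 + 216.8 + 210.4 = 1491.3.
The longest hop is 795.0; the others sum to 696.3. Folding the others back against it leaves at least 795.0 − 696.3 = 98.7.

98.7 ≤ KP ≤ 1491.3 mi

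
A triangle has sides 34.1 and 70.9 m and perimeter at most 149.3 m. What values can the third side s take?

36.8 < s ≤ 44.3

Triangle inequality alone gives 36.8 < s < 105.0.
The perimeter condition gives s ≤ 149.3 − 34.1 − 70.9 = 44.3.
Intersecting the two: 36.8 < s ≤ 44.3.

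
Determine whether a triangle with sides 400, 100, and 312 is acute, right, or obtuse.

obtuse

Compare the square of the longest side to the sum of squares of the other two: 100² + 312² = 107344 < 160000 = 400².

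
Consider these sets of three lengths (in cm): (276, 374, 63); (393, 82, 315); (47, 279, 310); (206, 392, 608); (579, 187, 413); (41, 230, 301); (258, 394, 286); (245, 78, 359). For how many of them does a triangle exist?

(63,276,374): 63+276 ≤ 374 → not valid
(82,315,393): 82+315 > 393 → valid
(47,279,310): 47+279 > 310 → valid
(206,392,608): 206+392 ≤ 608 → not valid
(187,413,579): 187+413 > 579 → valid
(41,230,301): 41+230 ≤ 301 → not valid
(258,286,394): 258+286 > 394 → valid
(78,245,359): 78+245 ≤ 359 → not valid
4 of the 8 triples form a triangle.

4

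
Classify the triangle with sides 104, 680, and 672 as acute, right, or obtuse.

Compare the square of the longest side to the sum of squares of the other two: 104² + 672² = 462400 = 680².

right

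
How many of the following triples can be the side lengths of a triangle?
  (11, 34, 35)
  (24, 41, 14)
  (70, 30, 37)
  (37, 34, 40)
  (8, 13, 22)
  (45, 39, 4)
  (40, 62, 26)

(11,34,35): 11+34 > 35 → valid
(14,24,41): 14+24 ≤ 41 → not valid
(30,37,70): 30+37 ≤ 70 → not valid
(34,37,40): 34+37 > 40 → valid
(8,13,22): 8+13 ≤ 22 → not valid
(4,39,45): 4+39 ≤ 45 → not valid
(26,40,62): 26+40 > 62 → valid
3 of the 7 triples form a triangle.

3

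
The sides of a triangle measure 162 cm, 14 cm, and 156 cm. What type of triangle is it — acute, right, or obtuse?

obtuse

Compare the square of the longest side to the sum of squares of the other two: 14² + 156² = 24532 < 26244 = 162².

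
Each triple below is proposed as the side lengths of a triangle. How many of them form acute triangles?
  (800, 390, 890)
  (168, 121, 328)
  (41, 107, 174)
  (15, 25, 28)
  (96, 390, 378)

(800,390,890): 390²+800² = 792100 = 890² → right
(168,121,328): 121+168 ≤ 328, not a triangle
(41,107,174): 41+107 ≤ 174, not a triangle
(15,25,28): 15²+25² = 850 > 784 = 28² → acute
(96,390,378): 96²+378² = 152100 = 390² → right
1 of the 5 is acute.

1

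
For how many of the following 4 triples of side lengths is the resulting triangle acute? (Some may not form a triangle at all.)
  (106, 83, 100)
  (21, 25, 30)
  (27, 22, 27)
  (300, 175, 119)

(106,83,100): 83²+100² = 16889 > 11236 = 106² → acute
(21,25,30): 21²+25² = 1066 > 900 = 30² → acute
(27,22,27): 22²+27² = 1213 > 729 = 27² → acute
(300,175,119): 119+175 ≤ 300, not a triangle
3 of the 4 are acute.

3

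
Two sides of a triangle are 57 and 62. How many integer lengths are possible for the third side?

113

The third side lies in the open interval (5, 119).
Integers from 6 to 118 inclusive: 118 − 6 + 1 = 113.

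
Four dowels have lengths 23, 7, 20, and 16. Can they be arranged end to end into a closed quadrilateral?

A quadrilateral exists iff every side is shorter than the sum of the others — equivalently, the longest side is less than the sum of the rest.
Longest side 23 < 43 (sum of the remaining 3), so yes.

Yes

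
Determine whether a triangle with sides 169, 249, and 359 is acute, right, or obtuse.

obtuse

Compare the square of the longest side to the sum of squares of the other two: 169² + 249² = 90562 < 128881 = 359².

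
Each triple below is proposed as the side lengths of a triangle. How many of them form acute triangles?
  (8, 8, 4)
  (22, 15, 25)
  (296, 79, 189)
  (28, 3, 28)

(8,8,4): 4²+8² = 80 > 64 = 8² → acute
(22,15,25): 15²+22² = 709 > 625 = 25² → acute
(296,79,189): 79+189 ≤ 296, not a triangle
(28,3,28): 3²+28² = 793 > 784 = 28² → acute
3 of the 4 are acute.

3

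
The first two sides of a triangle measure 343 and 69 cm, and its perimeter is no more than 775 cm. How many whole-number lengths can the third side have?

89

Triangle inequality: 274 < x < 412. Perimeter ≤ 775 gives x ≤ 775 − 343 − 69 = 363.
So 274 < x ≤ 363; integers 275 through 363: 89 values.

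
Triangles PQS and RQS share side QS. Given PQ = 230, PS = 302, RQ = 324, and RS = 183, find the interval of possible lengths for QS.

141 < QS < 507

From triangle PQS: |230 − 302| < QS < 230 + 302, i.e. 72 < QS < 532.
From triangle RQS: 141 < QS < 507.
Both must hold, so QS lies in the intersection.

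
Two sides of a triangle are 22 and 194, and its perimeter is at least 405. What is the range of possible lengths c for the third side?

Triangle inequality alone gives 172 < c < 216.
The perimeter condition gives c ≥ 405 − 22 − 194 = 189.
Intersecting the two: 189 ≤ c < 216.

189 ≤ c < 216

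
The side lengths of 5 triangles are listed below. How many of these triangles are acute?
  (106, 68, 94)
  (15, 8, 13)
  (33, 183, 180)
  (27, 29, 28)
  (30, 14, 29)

(106,68,94): 68²+94² = 13460 > 11236 = 106² → acute
(15,8,13): 8²+13² = 233 > 225 = 15² → acute
(33,183,180): 33²+180² = 33489 = 183² → right
(27,29,28): 27²+28² = 1513 > 841 = 29² → acute
(30,14,29): 14²+29² = 1037 > 900 = 30² → acute
4 of the 5 are acute.

4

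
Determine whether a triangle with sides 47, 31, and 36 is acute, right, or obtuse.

acute

Compare the square of the longest side to the sum of squares of the other two: 31² + 36² = 2257 > 2209 = 47².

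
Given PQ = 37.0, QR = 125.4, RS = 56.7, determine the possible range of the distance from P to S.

31.7 ≤ PS ≤ 219.1

The maximum is all hops collinear in one direction: 37.0 + 125.4 + 56.7 = 219.1.
The longest hop is 125.4; the others sum to 93.7. Folding the others back against it leaves at least 125.4 − 93.7 = 31.7.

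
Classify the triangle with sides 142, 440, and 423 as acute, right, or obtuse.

Compare the square of the longest side to the sum of squares of the other two: 142² + 423² = 199093 > 193600 = 440².

acute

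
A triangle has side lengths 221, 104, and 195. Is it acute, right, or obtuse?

right

Compare the square of the longest side to the sum of squares of the other two: 104² + 195² = 48841 = 221².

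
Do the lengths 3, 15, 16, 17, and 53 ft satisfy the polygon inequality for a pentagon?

For a pentagon, each side must be shorter than the sum of the others.
Here the longest side is 53, but the remaining 4 sides sum to only 51.

No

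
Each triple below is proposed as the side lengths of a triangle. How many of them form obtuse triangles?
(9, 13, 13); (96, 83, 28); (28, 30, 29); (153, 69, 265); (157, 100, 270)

1

(9,13,13): 9²+13² = 250 > 169 = 13² → acute
(96,83,28): 28²+83² = 7673 < 9216 = 96² → obtuse
(28,30,29): 28²+29² = 1625 > 900 = 30² → acute
(153,69,265): 69+153 ≤ 265, not a triangle
(157,100,270): 100+157 ≤ 270, not a triangle
1 of the 5 is obtuse.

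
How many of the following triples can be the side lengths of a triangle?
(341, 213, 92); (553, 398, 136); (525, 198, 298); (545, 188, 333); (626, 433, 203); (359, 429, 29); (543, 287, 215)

(92,213,341): 92+213 ≤ 341 → not valid
(136,398,553): 136+398 ≤ 553 → not valid
(198,298,525): 198+298 ≤ 525 → not valid
(188,333,545): 188+333 ≤ 545 → not valid
(203,433,626): 203+433 > 626 → valid
(29,359,429): 29+359 ≤ 429 → not valid
(215,287,543): 215+287 ≤ 543 → not valid
1 of the 7 triples forms a triangle.

1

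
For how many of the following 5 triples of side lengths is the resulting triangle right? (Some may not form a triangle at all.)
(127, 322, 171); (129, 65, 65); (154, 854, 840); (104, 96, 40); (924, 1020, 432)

3

(127,322,171): 127+171 ≤ 322, not a triangle
(129,65,65): 65²+65² = 8450 < 16641 = 129² → obtuse
(154,854,840): 154²+840² = 729316 = 854² → right
(104,96,40): 40²+96² = 10816 = 104² → right
(924,1020,432): 432²+924² = 1040400 = 1020² → right
3 of the 5 are right.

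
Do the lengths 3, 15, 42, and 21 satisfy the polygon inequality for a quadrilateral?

For a quadrilateral, each side must be shorter than the sum of the others.
Here the longest side is 42, but the remaining 3 sides sum to only 39.

No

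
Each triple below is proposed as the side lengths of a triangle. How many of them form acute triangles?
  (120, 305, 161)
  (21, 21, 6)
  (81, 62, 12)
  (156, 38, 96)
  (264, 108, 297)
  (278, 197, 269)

(120,305,161): 120+161 ≤ 305, not a triangle
(21,21,6): 6²+21² = 477 > 441 = 21² → acute
(81,62,12): 12+62 ≤ 81, not a triangle
(156,38,96): 38+96 ≤ 156, not a triangle
(264,108,297): 108²+264² = 81360 < 88209 = 297² → obtuse
(278,197,269): 197²+269² = 111170 > 77284 = 278² → acute
2 of the 6 are acute.

2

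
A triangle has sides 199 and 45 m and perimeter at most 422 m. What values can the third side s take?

154 < s ≤ 178

Triangle inequality alone gives 154 < s < 244.
The perimeter condition gives s ≤ 422 − 199 − 45 = 178.
Intersecting the two: 154 < s ≤ 178.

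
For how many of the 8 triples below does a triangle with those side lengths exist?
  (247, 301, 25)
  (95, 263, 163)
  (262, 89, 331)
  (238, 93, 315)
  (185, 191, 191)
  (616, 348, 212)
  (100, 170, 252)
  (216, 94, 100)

4

(25,247,301): 25+247 ≤ 301 → not valid
(95,163,263): 95+163 ≤ 263 → not valid
(89,262,331): 89+262 > 331 → valid
(93,238,315): 93+238 > 315 → valid
(185,191,191): 185+191 > 191 → valid
(212,348,616): 212+348 ≤ 616 → not valid
(100,170,252): 100+170 > 252 → valid
(94,100,216): 94+100 ≤ 216 → not valid
4 of the 8 triples form a triangle.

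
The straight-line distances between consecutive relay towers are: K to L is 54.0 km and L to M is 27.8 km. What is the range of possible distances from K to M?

By the triangle inequality, |54.0 − 27.8| ≤ KM ≤ 54.0 + 27.8.

26.2 ≤ KM ≤ 81.8 km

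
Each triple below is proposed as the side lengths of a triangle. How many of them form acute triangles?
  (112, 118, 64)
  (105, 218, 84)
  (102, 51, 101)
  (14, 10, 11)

3

(112,118,64): 64²+112² = 16640 > 13924 = 118² → acute
(105,218,84): 84+105 ≤ 218, not a triangle
(102,51,101): 51²+101² = 12802 > 10404 = 102² → acute
(14,10,11): 10²+11² = 221 > 196 = 14² → acute
3 of the 4 are acute.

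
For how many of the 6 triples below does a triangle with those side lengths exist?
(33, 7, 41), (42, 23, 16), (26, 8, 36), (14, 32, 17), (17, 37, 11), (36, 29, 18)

1

(7,33,41): 7+33 ≤ 41 → not valid
(16,23,42): 16+23 ≤ 42 → not valid
(8,26,36): 8+26 ≤ 36 → not valid
(14,17,32): 14+17 ≤ 32 → not valid
(11,17,37): 11+17 ≤ 37 → not valid
(18,29,36): 18+29 > 36 → valid
1 of the 6 triples forms a triangle.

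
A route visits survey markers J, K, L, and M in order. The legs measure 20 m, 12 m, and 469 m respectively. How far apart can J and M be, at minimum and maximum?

The maximum is all hops collinear in one direction: 20 + 12 + 469 = 501.
The longest hop is 469; the others sum to 32. Folding the others back against it leaves at least 469 − 32 = 437.

437 ≤ JM ≤ 501 m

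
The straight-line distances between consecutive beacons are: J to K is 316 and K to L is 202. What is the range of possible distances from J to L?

By the triangle inequality, |316 − 202| ≤ JL ≤ 316 + 202.

114 ≤ JL ≤ 518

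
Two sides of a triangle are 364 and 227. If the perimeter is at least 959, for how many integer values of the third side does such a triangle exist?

Triangle inequality: 137 < x < 591. Perimeter ≥ 959 gives x ≥ 959 − 364 − 227 = 368.
So 368 ≤ x < 591; integers 368 through 590: 223 values.

223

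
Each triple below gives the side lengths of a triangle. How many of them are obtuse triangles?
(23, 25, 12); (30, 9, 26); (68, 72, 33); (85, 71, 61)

(23,25,12): 12²+23² = 673 > 625 = 25² → acute
(30,9,26): 9²+26² = 757 < 900 = 30² → obtuse
(68,72,33): 33²+68² = 5713 > 5184 = 72² → acute
(85,71,61): 61²+71² = 8762 > 7225 = 85² → acute
1 of the 4 is obtuse.

1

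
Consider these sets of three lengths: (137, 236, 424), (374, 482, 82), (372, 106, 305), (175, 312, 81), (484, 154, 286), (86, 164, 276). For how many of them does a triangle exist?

(137,236,424): 137+236 ≤ 424 → not valid
(82,374,482): 82+374 ≤ 482 → not valid
(106,305,372): 106+305 > 372 → valid
(81,175,312): 81+175 ≤ 312 → not valid
(154,286,484): 154+286 ≤ 484 → not valid
(86,164,276): 86+164 ≤ 276 → not valid
1 of the 6 triples forms a triangle.

1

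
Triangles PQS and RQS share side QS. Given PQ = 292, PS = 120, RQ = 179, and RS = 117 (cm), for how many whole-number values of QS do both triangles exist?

123

From triangle PQS: 172 < QS < 412.
From triangle RQS: 62 < QS < 296.
Intersection: 172 < QS < 296, so integers 173 through 295: 123 values.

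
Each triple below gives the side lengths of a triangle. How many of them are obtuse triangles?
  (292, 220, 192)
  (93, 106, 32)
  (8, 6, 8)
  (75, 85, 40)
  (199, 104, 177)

1

(292,220,192): 192²+220² = 85264 = 292² → right
(93,106,32): 32²+93² = 9673 < 11236 = 106² → obtuse
(8,6,8): 6²+8² = 100 > 64 = 8² → acute
(75,85,40): 40²+75² = 7225 = 85² → right
(199,104,177): 104²+177² = 42145 > 39601 = 199² → acute
1 of the 5 is obtuse.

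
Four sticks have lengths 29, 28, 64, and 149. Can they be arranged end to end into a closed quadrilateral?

No

For a quadrilateral, each side must be shorter than the sum of the others.
Here the longest side is 149, but the remaining 3 sides sum to only 121.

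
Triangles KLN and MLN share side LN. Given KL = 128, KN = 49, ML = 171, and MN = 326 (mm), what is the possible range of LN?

155 < LN < 177

From triangle KLN: |128 − 49| < LN < 128 + 49, i.e. 79 < LN < 177.
From triangle MLN: 155 < LN < 497.
Both must hold, so LN lies in the intersection.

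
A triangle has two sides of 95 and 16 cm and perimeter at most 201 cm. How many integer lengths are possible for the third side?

Triangle inequality: 79 < x < 111. Perimeter ≤ 201 gives x ≤ 201 − 95 − 16 = 90.
So 79 < x ≤ 90; integers 80 through 90: 11 values.

11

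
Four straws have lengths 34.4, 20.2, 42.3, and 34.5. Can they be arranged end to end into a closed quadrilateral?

A quadrilateral exists iff every side is shorter than the sum of the others — equivalently, the longest side is less than the sum of the rest.
Longest side 42.3 < 89.1 (sum of the remaining 3), so yes.

Yes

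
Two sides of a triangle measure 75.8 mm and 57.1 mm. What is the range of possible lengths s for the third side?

By the triangle inequality, s must be less than 75.8 + 57.1 = 132.9 and greater than |75.8 − 57.1| = 18.7.

18.7 < s < 132.9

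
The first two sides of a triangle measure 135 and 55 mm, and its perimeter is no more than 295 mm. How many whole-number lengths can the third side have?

25

Triangle inequality: 80 < x < 190. Perimeter ≤ 295 gives x ≤ 295 − 135 − 55 = 105.
So 80 < x ≤ 105; integers 81 through 105: 25 values.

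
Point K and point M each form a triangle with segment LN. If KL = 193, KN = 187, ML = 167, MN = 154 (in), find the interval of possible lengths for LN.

13 < LN < 321

From triangle KLN: |193 − 187| < LN < 193 + 187, i.e. 6 < LN < 380.
From triangle MLN: 13 < LN < 321.
Both must hold, so LN lies in the intersection.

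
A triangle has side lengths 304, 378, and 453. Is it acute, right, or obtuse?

acute

Compare the square of the longest side to the sum of squares of the other two: 304² + 378² = 235300 > 205209 = 453².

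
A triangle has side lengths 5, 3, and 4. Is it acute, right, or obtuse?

Compare the square of the longest side to the sum of squares of the other two: 3² + 4² = 25 = 5².

right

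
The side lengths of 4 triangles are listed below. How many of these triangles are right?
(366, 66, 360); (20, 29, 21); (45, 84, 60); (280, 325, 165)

3

(366,66,360): 66²+360² = 133956 = 366² → right
(20,29,21): 20²+21² = 841 = 29² → right
(45,84,60): 45²+60² = 5625 < 7056 = 84² → obtuse
(280,325,165): 165²+280² = 105625 = 325² → right
3 of the 4 are right.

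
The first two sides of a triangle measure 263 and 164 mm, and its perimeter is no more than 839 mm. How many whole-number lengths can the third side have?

313

Triangle inequality: 99 < x < 427. Perimeter ≤ 839 gives x ≤ 839 − 263 − 164 = 412.
So 99 < x ≤ 412; integers 100 through 412: 313 values.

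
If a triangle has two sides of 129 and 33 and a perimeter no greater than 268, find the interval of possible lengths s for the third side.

Triangle inequality alone gives 96 < s < 162.
The perimeter condition gives s ≤ 268 − 129 − 33 = 106.
Intersecting the two: 96 < s ≤ 106.

96 < s ≤ 106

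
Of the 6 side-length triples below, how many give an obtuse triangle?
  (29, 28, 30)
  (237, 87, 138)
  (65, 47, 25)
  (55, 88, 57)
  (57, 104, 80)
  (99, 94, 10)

(29,28,30): 28²+29² = 1625 > 900 = 30² → acute
(237,87,138): 87+138 ≤ 237, not a triangle
(65,47,25): 25²+47² = 2834 < 4225 = 65² → obtuse
(55,88,57): 55²+57² = 6274 < 7744 = 88² → obtuse
(57,104,80): 57²+80² = 9649 < 10816 = 104² → obtuse
(99,94,10): 10²+94² = 8936 < 9801 = 99² → obtuse
4 of the 6 are obtuse.

4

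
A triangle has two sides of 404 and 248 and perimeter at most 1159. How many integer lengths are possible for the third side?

Triangle inequality: 156 < x < 652. Perimeter ≤ 1159 gives x ≤ 1159 − 404 − 248 = 507.
So 156 < x ≤ 507; integers 157 through 507: 351 values.

351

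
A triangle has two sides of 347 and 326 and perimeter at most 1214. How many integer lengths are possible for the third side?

Triangle inequality: 21 < x < 673. Perimeter ≤ 1214 gives x ≤ 1214 − 347 − 326 = 541.
So 21 < x ≤ 541; integers 22 through 541: 520 values.

520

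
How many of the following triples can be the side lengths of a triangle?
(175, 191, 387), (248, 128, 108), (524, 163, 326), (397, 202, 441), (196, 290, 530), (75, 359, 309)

2

(175,191,387): 175+191 ≤ 387 → not valid
(108,128,248): 108+128 ≤ 248 → not valid
(163,326,524): 163+326 ≤ 524 → not valid
(202,397,441): 202+397 > 441 → valid
(196,290,530): 196+290 ≤ 530 → not valid
(75,309,359): 75+309 > 359 → valid
2 of the 6 triples form a triangle.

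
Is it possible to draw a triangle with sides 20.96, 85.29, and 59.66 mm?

No

The longest side is 85.29, but the other two sum to only 80.62.
80.62 < 85.29, so the triangle inequality fails.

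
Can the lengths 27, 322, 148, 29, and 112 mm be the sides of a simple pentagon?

No

For a pentagon, each side must be shorter than the sum of the others.
Here the longest side is 322, but the remaining 4 sides sum to only 316.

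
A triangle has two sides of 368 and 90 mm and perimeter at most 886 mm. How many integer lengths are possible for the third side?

150

Triangle inequality: 278 < x < 458. Perimeter ≤ 886 gives x ≤ 886 − 368 − 90 = 428.
So 278 < x ≤ 428; integers 279 through 428: 150 values.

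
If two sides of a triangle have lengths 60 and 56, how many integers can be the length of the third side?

111

The third side lies in the open interval (4, 116).
Integers from 5 to 115 inclusive: 115 − 5 + 1 = 111.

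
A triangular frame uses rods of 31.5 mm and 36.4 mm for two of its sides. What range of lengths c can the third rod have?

4.9 < c < 67.9 (mm)

By the triangle inequality, c must be less than 31.5 + 36.4 = 67.9 and greater than |31.5 − 36.4| = 4.9.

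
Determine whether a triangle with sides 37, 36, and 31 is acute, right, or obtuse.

acute

Compare the square of the longest side to the sum of squares of the other two: 31² + 36² = 2257 > 1369 = 37².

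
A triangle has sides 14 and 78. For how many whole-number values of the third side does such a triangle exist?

27

The third side lies in the open interval (64, 92).
Integers from 65 to 91 inclusive: 91 − 65 + 1 = 27.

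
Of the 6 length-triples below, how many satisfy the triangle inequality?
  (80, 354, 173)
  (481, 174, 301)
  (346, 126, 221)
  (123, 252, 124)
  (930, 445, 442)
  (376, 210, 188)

(80,173,354): 80+173 ≤ 354 → not valid
(174,301,481): 174+301 ≤ 481 → not valid
(126,221,346): 126+221 > 346 → valid
(123,124,252): 123+124 ≤ 252 → not valid
(442,445,930): 442+445 ≤ 930 → not valid
(188,210,376): 188+210 > 376 → valid
2 of the 6 triples form a triangle.

2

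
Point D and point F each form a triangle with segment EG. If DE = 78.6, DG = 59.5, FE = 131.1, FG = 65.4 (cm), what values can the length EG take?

65.7 < EG < 138.1

From triangle DEG: |78.6 − 59.5| < EG < 78.6 + 59.5, i.e. 19.1 < EG < 138.1.
From triangle FEG: 65.7 < EG < 196.5.
Both must hold, so EG lies in the intersection.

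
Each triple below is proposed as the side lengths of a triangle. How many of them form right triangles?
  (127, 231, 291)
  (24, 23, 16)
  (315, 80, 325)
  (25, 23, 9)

(127,231,291): 127²+231² = 69490 < 84681 = 291² → obtuse
(24,23,16): 16²+23² = 785 > 576 = 24² → acute
(315,80,325): 80²+315² = 105625 = 325² → right
(25,23,9): 9²+23² = 610 < 625 = 25² → obtuse
1 of the 4 is right.

1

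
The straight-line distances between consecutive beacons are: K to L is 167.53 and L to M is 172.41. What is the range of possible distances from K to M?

4.88 ≤ KM ≤ 339.94

By the triangle inequality, |167.53 − 172.41| ≤ KM ≤ 167.53 + 172.41.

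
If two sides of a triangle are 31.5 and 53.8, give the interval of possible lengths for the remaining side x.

By the triangle inequality, x must be less than 31.5 + 53.8 = 85.3 and greater than |31.5 − 53.8| = 22.3.

22.3 < x < 85.3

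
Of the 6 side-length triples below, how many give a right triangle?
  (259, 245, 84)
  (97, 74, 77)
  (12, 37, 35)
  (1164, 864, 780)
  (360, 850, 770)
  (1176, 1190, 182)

(259,245,84): 84²+245² = 67081 = 259² → right
(97,74,77): 74²+77² = 11405 > 9409 = 97² → acute
(12,37,35): 12²+35² = 1369 = 37² → right
(1164,864,780): 780²+864² = 1354896 = 1164² → right
(360,850,770): 360²+770² = 722500 = 850² → right
(1176,1190,182): 182²+1176² = 1416100 = 1190² → right
5 of the 6 are right.

5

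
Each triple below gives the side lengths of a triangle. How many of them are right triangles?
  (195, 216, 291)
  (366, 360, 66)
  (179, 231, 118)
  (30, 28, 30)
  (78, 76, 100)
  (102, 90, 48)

(195,216,291): 195²+216² = 84681 = 291² → right
(366,360,66): 66²+360² = 133956 = 366² → right
(179,231,118): 118²+179² = 45965 < 53361 = 231² → obtuse
(30,28,30): 28²+30² = 1684 > 900 = 30² → acute
(78,76,100): 76²+78² = 11860 > 10000 = 100² → acute
(102,90,48): 48²+90² = 10404 = 102² → right
3 of the 6 are right.

3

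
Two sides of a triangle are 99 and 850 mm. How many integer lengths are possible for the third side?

The third side lies in the open interval (751, 949).
Integers from 752 to 948 inclusive: 948 − 752 + 1 = 197.

197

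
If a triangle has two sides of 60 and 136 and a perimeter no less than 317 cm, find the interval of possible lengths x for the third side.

121 ≤ x < 196

Triangle inequality alone gives 76 < x < 196.
The perimeter condition gives x ≥ 317 − 60 − 136 = 121.
Intersecting the two: 121 ≤ x < 196.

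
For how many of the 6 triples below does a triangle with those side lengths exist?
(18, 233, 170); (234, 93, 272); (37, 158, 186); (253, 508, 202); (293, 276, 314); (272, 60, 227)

4

(18,170,233): 18+170 ≤ 233 → not valid
(93,234,272): 93+234 > 272 → valid
(37,158,186): 37+158 > 186 → valid
(202,253,508): 202+253 ≤ 508 → not valid
(276,293,314): 276+293 > 314 → valid
(60,227,272): 60+227 > 272 → valid
4 of the 6 triples form a triangle.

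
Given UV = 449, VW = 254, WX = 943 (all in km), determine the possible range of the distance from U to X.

The maximum is all hops collinear in one direction: 449 + 254 + 943 = 1646.
The longest hop is 943; the others sum to 703. Folding the others back against it leaves at least 943 − 703 = 240.

240 ≤ UX ≤ 1646 km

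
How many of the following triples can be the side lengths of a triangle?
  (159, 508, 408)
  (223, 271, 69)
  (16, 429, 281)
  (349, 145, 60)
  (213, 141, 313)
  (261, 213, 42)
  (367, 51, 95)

3

(159,408,508): 159+408 > 508 → valid
(69,223,271): 69+223 > 271 → valid
(16,281,429): 16+281 ≤ 429 → not valid
(60,145,349): 60+145 ≤ 349 → not valid
(141,213,313): 141+213 > 313 → valid
(42,213,261): 42+213 ≤ 261 → not valid
(51,95,367): 51+95 ≤ 367 → not valid
3 of the 7 triples form a triangle.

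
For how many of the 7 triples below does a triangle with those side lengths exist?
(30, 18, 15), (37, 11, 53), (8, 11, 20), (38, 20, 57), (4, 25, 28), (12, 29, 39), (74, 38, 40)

5

(15,18,30): 15+18 > 30 → valid
(11,37,53): 11+37 ≤ 53 → not valid
(8,11,20): 8+11 ≤ 20 → not valid
(20,38,57): 20+38 > 57 → valid
(4,25,28): 4+25 > 28 → valid
(12,29,39): 12+29 > 39 → valid
(38,40,74): 38+40 > 74 → valid
5 of the 7 triples form a triangle.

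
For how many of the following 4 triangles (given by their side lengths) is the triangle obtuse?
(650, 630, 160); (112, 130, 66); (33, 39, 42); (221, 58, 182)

(650,630,160): 160²+630² = 422500 = 650² → right
(112,130,66): 66²+112² = 16900 = 130² → right
(33,39,42): 33²+39² = 2610 > 1764 = 42² → acute
(221,58,182): 58²+182² = 36488 < 48841 = 221² → obtuse
1 of the 4 is obtuse.

1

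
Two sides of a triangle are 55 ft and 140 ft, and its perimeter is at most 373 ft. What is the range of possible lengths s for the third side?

85 < s ≤ 178 ft

Triangle inequality alone gives 85 < s < 195.
The perimeter condition gives s ≤ 373 − 55 − 140 = 178.
Intersecting the two: 85 < s ≤ 178.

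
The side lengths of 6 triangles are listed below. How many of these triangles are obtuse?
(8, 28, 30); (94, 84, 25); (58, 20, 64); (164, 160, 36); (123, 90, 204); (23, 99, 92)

5

(8,28,30): 8²+28² = 848 < 900 = 30² → obtuse
(94,84,25): 25²+84² = 7681 < 8836 = 94² → obtuse
(58,20,64): 20²+58² = 3764 < 4096 = 64² → obtuse
(164,160,36): 36²+160² = 26896 = 164² → right
(123,90,204): 90²+123² = 23229 < 41616 = 204² → obtuse
(23,99,92): 23²+92² = 8993 < 9801 = 99² → obtuse
5 of the 6 are obtuse.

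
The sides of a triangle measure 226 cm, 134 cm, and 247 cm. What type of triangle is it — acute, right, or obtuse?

Compare the square of the longest side to the sum of squares of the other two: 134² + 226² = 69032 > 61009 = 247².

acute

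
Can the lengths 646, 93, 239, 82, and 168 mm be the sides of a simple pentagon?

No

For a pentagon, each side must be shorter than the sum of the others.
Here the longest side is 646, but the remaining 4 sides sum to only 582.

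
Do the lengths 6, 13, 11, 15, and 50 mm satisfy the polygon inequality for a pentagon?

No

For a pentagon, each side must be shorter than the sum of the others.
Here the longest side is 50, but the remaining 4 sides sum to only 45.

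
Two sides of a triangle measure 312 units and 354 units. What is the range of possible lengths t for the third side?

By the triangle inequality, t must be less than 312 + 354 = 666 and greater than |312 − 354| = 42.

42 < t < 666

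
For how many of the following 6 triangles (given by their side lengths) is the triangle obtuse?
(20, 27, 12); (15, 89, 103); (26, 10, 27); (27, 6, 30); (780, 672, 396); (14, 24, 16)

(20,27,12): 12²+20² = 544 < 729 = 27² → obtuse
(15,89,103): 15²+89² = 8146 < 10609 = 103² → obtuse
(26,10,27): 10²+26² = 776 > 729 = 27² → acute
(27,6,30): 6²+27² = 765 < 900 = 30² → obtuse
(780,672,396): 396²+672² = 608400 = 780² → right
(14,24,16): 14²+16² = 452 < 576 = 24² → obtuse
4 of the 6 are obtuse.

4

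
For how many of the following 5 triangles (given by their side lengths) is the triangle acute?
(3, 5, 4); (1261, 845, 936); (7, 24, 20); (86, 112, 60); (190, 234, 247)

1

(3,5,4): 3²+4² = 25 = 5² → right
(1261,845,936): 845²+936² = 1590121 = 1261² → right
(7,24,20): 7²+20² = 449 < 576 = 24² → obtuse
(86,112,60): 60²+86² = 10996 < 12544 = 112² → obtuse
(190,234,247): 190²+234² = 90856 > 61009 = 247² → acute
1 of the 5 is acute.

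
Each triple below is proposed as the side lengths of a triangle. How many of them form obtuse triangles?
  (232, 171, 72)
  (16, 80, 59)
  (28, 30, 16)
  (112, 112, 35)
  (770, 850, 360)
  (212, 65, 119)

(232,171,72): 72²+171² = 34425 < 53824 = 232² → obtuse
(16,80,59): 16+59 ≤ 80, not a triangle
(28,30,16): 16²+28² = 1040 > 900 = 30² → acute
(112,112,35): 35²+112² = 13769 > 12544 = 112² → acute
(770,850,360): 360²+770² = 722500 = 850² → right
(212,65,119): 65+119 ≤ 212, not a triangle
1 of the 6 is obtuse.

1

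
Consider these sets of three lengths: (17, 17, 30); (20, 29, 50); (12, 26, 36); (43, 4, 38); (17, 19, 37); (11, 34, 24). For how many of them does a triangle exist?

3

(17,17,30): 17+17 > 30 → valid
(20,29,50): 20+29 ≤ 50 → not valid
(12,26,36): 12+26 > 36 → valid
(4,38,43): 4+38 ≤ 43 → not valid
(17,19,37): 17+19 ≤ 37 → not valid
(11,24,34): 11+24 > 34 → valid
3 of the 6 triples form a triangle.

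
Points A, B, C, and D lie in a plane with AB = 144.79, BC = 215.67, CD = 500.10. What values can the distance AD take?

139.64 ≤ AD ≤ 860.56

The maximum is all hops collinear in one direction: 144.79 + 215.67 + 500.10 = 860.56.
The longest hop is 500.10; the others sum to 360.46. Folding the others back against it leaves at least 500.10 − 360.46 = 139.64.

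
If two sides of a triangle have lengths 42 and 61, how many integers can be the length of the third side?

83

The third side lies in the open interval (19, 103).
Integers from 20 to 102 inclusive: 102 − 20 + 1 = 83.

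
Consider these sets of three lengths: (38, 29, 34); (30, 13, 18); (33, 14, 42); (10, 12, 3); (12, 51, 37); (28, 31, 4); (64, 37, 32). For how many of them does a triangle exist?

6

(29,34,38): 29+34 > 38 → valid
(13,18,30): 13+18 > 30 → valid
(14,33,42): 14+33 > 42 → valid
(3,10,12): 3+10 > 12 → valid
(12,37,51): 12+37 ≤ 51 → not valid
(4,28,31): 4+28 > 31 → valid
(32,37,64): 32+37 > 64 → valid
6 of the 7 triples form a triangle.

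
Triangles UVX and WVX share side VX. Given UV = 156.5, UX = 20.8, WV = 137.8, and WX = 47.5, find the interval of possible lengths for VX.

135.7 < VX < 177.3

From triangle UVX: |156.5 − 20.8| < VX < 156.5 + 20.8, i.e. 135.7 < VX < 177.3.
From triangle WVX: 90.3 < VX < 185.3.
Both must hold, so VX lies in the intersection.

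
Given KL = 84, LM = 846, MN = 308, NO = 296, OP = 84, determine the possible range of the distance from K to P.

The maximum is all hops collinear in one direction: 84 + 846 + 308 + 296 + 84 = 1618.
The longest hop is 846; the others sum to 772. Folding the others back against it leaves at least 846 − 772 = 74.

74 ≤ KP ≤ 1618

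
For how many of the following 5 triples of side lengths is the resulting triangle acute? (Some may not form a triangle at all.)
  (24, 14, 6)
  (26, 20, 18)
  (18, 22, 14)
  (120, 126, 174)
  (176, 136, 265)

2

(24,14,6): 6+14 ≤ 24, not a triangle
(26,20,18): 18²+20² = 724 > 676 = 26² → acute
(18,22,14): 14²+18² = 520 > 484 = 22² → acute
(120,126,174): 120²+126² = 30276 = 174² → right
(176,136,265): 136²+176² = 49472 < 70225 = 265² → obtuse
2 of the 5 are acute.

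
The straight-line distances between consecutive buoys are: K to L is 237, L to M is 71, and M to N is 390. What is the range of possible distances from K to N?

The maximum is all hops collinear in one direction: 237 + 71 + 390 = 698.
The longest hop is 390; the others sum to 308. Folding the others back against it leaves at least 390 − 308 = 82.

82 ≤ KN ≤ 698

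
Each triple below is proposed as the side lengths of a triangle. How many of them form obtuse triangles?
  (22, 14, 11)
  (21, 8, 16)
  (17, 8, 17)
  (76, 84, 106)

2

(22,14,11): 11²+14² = 317 < 484 = 22² → obtuse
(21,8,16): 8²+16² = 320 < 441 = 21² → obtuse
(17,8,17): 8²+17² = 353 > 289 = 17² → acute
(76,84,106): 76²+84² = 12832 > 11236 = 106² → acute
2 of the 4 are obtuse.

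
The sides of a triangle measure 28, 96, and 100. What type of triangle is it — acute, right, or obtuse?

right

Compare the square of the longest side to the sum of squares of the other two: 28² + 96² = 10000 = 100².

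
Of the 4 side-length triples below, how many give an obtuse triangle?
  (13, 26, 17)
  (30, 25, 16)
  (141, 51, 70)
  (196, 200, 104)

(13,26,17): 13²+17² = 458 < 676 = 26² → obtuse
(30,25,16): 16²+25² = 881 < 900 = 30² → obtuse
(141,51,70): 51+70 ≤ 141, not a triangle
(196,200,104): 104²+196² = 49232 > 40000 = 200² → acute
2 of the 4 are obtuse.

2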